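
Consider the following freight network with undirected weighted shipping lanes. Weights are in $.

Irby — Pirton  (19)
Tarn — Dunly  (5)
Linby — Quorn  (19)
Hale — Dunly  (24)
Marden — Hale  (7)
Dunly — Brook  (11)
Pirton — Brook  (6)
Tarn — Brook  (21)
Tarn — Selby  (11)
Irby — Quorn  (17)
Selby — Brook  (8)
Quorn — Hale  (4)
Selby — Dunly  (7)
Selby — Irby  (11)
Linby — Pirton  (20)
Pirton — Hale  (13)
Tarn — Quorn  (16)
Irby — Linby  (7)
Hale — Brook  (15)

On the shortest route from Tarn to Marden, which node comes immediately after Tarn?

Compare a few routes:
Tarn - Quorn - Hale - Marden: 16+4+7 = 27
Tarn - Dunly - Hale - Marden: 5+24+7 = 36
Cheapest is Tarn - Quorn - Hale - Marden at $27.
So from Tarn the first move is to Quorn.

Quorn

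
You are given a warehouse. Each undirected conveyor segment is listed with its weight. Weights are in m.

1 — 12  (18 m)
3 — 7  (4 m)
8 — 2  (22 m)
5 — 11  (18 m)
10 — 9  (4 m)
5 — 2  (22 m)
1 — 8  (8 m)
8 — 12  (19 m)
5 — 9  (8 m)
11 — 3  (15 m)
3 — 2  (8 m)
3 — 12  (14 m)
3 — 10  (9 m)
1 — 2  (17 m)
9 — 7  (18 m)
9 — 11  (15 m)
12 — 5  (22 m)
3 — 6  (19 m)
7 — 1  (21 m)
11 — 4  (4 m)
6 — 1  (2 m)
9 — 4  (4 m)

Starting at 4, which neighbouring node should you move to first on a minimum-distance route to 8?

9

Enumerating some paths:
4 → 9 → 10 → 3 → 2 → 8: 4+4+9+8+22 = 47
4 → 9 → 10 → 3 → 6 → 1 → 8: 4+4+9+19+2+8 = 46
The minimum is 46 m via 4 → 9 → 10 → 3 → 6 → 1 → 8.
So from 4 the first move is to 9.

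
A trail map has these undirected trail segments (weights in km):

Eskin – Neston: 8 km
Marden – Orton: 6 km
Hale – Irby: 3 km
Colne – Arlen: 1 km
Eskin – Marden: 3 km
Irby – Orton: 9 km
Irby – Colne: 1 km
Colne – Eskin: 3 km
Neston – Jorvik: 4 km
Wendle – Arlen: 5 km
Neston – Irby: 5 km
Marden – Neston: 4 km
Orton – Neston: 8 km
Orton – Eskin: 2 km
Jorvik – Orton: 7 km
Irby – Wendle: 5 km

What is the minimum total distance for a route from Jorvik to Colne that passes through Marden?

14 km

Shortest Jorvik→Marden: Jorvik → Neston → Marden = 8
Shortest Marden→Colne: Marden → Eskin → Colne = 6
Total via Marden: 8 + 6 = 14 km.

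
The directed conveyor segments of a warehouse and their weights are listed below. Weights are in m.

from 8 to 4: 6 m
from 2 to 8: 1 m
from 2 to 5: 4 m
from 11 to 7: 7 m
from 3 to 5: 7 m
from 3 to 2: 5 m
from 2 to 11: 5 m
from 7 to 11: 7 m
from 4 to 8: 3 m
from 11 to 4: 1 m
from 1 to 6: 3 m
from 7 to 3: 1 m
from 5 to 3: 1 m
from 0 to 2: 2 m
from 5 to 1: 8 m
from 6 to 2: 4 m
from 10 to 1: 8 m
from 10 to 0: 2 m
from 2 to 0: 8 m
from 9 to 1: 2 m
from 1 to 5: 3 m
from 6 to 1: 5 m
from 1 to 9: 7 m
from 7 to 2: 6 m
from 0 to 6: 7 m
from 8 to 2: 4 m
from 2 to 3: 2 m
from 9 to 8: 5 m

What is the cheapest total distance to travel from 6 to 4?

Running Dijkstra from 6:
6: 0
2: 4  (via 6)
1: 5  (via 6)
8: 5  (via 2)
3: 6  (via 2)
5: 8  (via 2)
11: 9  (via 2)
4: 10  (via 11)
Shortest route: 6 → 2 → 11 → 4 = 10 m.

10 m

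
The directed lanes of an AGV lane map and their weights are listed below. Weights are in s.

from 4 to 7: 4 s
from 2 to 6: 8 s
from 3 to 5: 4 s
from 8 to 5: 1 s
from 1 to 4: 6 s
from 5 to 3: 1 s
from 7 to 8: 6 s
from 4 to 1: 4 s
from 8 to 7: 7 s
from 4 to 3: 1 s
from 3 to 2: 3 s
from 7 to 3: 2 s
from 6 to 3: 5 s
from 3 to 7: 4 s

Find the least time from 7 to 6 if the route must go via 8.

Shortest 7→8: 7 → 8 = 6
Shortest 8→6: 8 → 5 → 3 → 2 → 6 = 13
Total via 8: 6 + 13 = 19 s.

19 s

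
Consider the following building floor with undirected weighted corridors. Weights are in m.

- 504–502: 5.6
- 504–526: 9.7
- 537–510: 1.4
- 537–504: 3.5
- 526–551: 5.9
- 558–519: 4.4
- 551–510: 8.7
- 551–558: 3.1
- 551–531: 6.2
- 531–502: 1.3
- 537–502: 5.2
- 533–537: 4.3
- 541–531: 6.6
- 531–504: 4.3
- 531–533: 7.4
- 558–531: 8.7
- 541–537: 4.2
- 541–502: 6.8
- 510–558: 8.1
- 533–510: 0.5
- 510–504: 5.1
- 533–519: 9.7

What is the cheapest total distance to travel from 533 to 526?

15.1 m

Compare a few routes:
533–510–537–504–526: 0.5+1.4+3.5+9.7 = 15.1
533–537–504–526: 4.3+3.5+9.7 = 17.5
533–510–504–526: 0.5+5.1+9.7 = 15.3
The minimum is 15.1 m via 533–510–537–504–526.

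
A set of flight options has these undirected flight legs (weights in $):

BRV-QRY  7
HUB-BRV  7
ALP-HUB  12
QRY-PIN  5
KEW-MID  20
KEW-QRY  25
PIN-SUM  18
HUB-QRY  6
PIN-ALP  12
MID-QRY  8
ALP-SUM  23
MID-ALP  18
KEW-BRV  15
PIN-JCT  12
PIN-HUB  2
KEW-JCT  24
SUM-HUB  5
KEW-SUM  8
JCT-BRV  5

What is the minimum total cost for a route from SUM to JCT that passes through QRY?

$23

Shortest SUM→QRY: SUM → HUB → QRY = 11
Best QRY to JCT: QRY → BRV → JCT costing 12
Total via QRY: 11 + 12 = $23.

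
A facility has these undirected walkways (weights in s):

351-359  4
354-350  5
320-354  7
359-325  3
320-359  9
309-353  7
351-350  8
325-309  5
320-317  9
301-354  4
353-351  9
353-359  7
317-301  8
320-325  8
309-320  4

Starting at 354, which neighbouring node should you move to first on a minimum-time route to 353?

Compare a few routes:
354 - 320 - 309 - 353: 7+4+7 = 18
354 - 320 - 359 - 353: 7+9+7 = 23
354 - 350 - 351 - 353: 5+8+9 = 22
Cheapest is 354 - 320 - 309 - 353 at 18 s.
So from 354 the first move is to 320.

320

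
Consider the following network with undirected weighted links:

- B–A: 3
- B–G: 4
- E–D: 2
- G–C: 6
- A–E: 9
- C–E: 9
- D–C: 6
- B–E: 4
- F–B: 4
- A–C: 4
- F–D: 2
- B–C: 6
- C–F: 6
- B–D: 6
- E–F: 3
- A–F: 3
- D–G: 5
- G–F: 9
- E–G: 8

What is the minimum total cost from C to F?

Settle nodes by increasing distance from C:
C: 0
A: 4  (via C)
B: 6  (via C)
D: 6  (via C)
F: 6  (via C)
Shortest route: C–F = 6.

6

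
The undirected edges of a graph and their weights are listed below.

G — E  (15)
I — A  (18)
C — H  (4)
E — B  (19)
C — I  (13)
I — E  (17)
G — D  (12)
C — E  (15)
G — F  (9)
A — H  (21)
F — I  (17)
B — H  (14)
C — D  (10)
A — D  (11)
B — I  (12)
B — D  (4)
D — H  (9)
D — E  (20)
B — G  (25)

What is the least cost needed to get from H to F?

Settle nodes by increasing distance from H:
H: 0
C: 4  (via H)
D: 9  (via H)
B: 13  (via D)
I: 17  (via C)
E: 19  (via C)
A: 20  (via D)
G: 21  (via D)
F: 30  (via G)
Shortest route: H–D–G–F = 30.

30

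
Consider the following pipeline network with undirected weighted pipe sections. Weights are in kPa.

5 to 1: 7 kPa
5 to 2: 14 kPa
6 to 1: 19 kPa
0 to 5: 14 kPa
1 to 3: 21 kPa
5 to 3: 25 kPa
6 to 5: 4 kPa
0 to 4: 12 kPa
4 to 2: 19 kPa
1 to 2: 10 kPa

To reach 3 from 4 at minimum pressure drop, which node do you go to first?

Enumerating some paths:
4 - 2 - 1 - 3: 19+10+21 = 50
4 - 0 - 5 - 3: 12+14+25 = 51
The minimum is 50 kPa via 4 - 2 - 1 - 3.
So from 4 the first move is to 2.

2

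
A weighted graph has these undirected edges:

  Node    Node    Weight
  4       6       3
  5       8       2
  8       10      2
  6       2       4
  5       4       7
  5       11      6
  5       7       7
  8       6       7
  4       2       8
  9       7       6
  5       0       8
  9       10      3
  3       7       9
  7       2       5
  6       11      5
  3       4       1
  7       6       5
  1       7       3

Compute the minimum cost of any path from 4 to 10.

Running Dijkstra from 4:
4: 0
3: 1  (via 4)
6: 3  (via 4)
2: 7  (via 6)
5: 7  (via 4)
7: 8  (via 6)
11: 8  (via 6)
8: 9  (via 5)
1: 11  (via 7)
10: 11  (via 8)
Shortest route: 4 → 5 → 8 → 10 = 11.

11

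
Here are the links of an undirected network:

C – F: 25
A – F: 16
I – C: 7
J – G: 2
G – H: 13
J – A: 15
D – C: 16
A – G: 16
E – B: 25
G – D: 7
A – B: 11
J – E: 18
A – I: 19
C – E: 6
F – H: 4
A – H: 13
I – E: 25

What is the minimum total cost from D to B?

Enumerating some paths:
D → G → H → A → B: 7+13+13+11 = 44
D → G → A → B: 7+16+11 = 34
D → G → J → A → B: 7+2+15+11 = 35
The minimum is 34 via D → G → A → B.

34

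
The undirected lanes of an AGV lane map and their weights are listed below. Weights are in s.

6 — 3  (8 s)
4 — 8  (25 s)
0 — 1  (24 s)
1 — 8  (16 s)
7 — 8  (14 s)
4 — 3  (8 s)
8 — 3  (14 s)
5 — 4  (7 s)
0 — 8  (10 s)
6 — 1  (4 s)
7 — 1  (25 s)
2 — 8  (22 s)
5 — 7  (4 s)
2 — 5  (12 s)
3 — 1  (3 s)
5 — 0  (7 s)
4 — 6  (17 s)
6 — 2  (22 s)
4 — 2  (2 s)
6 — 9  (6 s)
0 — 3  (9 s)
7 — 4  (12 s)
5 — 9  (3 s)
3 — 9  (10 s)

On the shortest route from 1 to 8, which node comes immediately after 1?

8

Enumerating some paths:
1 → 3 → 8: 3+14 = 17
1 → 6 → 3 → 8: 4+8+14 = 26
1 → 8: 16 = 16
1 → 3 → 0 → 8: 3+9+10 = 22
Cheapest is 1 → 8 at 16 s.
So from 1 the first move is to 8.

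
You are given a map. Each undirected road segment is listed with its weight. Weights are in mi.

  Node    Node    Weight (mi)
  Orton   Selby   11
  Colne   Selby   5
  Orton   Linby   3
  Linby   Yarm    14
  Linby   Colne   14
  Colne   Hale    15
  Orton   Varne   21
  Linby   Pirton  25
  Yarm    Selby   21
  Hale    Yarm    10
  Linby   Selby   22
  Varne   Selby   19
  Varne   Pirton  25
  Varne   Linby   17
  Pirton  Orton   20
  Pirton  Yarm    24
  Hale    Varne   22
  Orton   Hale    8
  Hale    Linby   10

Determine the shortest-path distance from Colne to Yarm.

25 mi

Compare a few routes:
Colne → Selby → Yarm: 5+21 = 26
Colne → Hale → Yarm: 15+10 = 25
Colne → Linby → Yarm: 14+14 = 28
Colne → Selby → Orton → Linby → Yarm: 5+11+3+14 = 33
The minimum is 25 mi via Colne → Hale → Yarm.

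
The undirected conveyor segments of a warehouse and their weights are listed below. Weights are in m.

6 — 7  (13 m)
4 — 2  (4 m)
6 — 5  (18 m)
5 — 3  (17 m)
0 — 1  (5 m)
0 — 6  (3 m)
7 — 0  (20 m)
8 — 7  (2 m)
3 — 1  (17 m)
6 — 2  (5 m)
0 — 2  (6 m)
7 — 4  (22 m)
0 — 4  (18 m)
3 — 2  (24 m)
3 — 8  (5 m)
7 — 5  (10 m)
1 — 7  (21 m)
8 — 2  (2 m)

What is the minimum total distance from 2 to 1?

11 m

Shortest distances from 2:
2: 0
8: 2  (via 2)
4: 4  (via 2)
7: 4  (via 8)
6: 5  (via 2)
0: 6  (via 2)
3: 7  (via 8)
1: 11  (via 0)
Shortest route: 2 → 0 → 1 = 11 m.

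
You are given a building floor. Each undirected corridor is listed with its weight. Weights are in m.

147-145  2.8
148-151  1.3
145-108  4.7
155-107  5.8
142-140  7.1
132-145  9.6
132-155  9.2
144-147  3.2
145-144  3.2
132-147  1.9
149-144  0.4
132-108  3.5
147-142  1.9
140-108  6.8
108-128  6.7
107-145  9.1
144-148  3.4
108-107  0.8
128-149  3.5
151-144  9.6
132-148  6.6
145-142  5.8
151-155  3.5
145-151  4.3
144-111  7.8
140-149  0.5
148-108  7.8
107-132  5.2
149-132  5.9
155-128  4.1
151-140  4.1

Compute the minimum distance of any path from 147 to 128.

Enumerating some paths:
147 - 144 - 149 - 128: 3.2+0.4+3.5 = 7.1
147 - 145 - 144 - 149 - 128: 2.8+3.2+0.4+3.5 = 9.9
The minimum is 7.1 m via 147 - 144 - 149 - 128.

7.1 m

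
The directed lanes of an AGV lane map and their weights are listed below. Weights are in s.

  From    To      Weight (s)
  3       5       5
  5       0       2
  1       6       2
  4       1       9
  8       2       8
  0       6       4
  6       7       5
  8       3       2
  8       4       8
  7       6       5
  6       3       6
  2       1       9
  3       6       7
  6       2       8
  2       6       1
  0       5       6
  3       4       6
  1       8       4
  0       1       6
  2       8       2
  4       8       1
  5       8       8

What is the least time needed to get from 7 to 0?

Candidate routes:
7 → 6 → 3 → 5 → 0: 5+6+5+2 = 18
7 → 6 → 2 → 8 → 3 → 5 → 0: 5+8+2+2+5+2 = 24
Cheapest is 7 → 6 → 3 → 5 → 0 at 18 s.

18 s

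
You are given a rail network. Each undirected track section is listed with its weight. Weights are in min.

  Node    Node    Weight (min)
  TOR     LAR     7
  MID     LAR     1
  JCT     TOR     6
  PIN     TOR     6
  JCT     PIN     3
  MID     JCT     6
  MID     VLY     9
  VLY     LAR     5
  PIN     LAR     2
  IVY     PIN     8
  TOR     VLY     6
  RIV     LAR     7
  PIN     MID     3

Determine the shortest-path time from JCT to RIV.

Settle nodes by increasing distance from JCT:
JCT: 0
PIN: 3  (via JCT)
LAR: 5  (via PIN)
TOR: 6  (via JCT)
MID: 6  (via JCT)
VLY: 10  (via LAR)
IVY: 11  (via PIN)
RIV: 12  (via LAR)
Shortest route: JCT–PIN–LAR–RIV = 12 min.

12 min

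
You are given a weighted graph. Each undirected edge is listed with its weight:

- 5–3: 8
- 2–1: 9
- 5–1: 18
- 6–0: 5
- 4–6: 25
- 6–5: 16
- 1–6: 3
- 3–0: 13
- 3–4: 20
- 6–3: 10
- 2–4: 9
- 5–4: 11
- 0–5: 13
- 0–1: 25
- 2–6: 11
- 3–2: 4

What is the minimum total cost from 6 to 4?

20

Compare a few routes:
6 - 2 - 4: 11+9 = 20
6 - 1 - 2 - 4: 3+9+9 = 21
6 - 3 - 2 - 4: 10+4+9 = 23
6 - 4: 25 = 25
Cheapest is 6 - 2 - 4 at 20.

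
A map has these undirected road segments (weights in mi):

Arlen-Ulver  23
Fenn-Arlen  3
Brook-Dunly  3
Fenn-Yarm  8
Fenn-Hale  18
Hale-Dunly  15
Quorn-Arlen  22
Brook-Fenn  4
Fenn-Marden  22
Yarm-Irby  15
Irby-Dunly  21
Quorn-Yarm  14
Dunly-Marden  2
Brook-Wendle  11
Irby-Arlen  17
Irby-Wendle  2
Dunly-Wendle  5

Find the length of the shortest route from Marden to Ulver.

35 mi

Settle nodes by increasing distance from Marden:
Marden: 0
Dunly: 2  (via Marden)
Brook: 5  (via Dunly)
Wendle: 7  (via Dunly)
Irby: 9  (via Wendle)
Fenn: 9  (via Brook)
Arlen: 12  (via Fenn)
Hale: 17  (via Dunly)
Yarm: 17  (via Fenn)
Quorn: 31  (via Yarm)
Ulver: 35  (via Arlen)
Shortest route: Marden → Dunly → Brook → Fenn → Arlen → Ulver = 35 mi.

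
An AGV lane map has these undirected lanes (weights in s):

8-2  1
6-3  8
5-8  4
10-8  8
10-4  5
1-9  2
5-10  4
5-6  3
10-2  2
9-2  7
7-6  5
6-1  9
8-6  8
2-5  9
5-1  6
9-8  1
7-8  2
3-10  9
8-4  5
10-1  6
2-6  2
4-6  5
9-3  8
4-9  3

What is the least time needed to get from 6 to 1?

Running Dijkstra from 6:
6: 0
2: 2  (via 6)
5: 3  (via 6)
8: 3  (via 2)
9: 4  (via 8)
10: 4  (via 2)
4: 5  (via 6)
7: 5  (via 6)
1: 6  (via 9)
Shortest route: 6 → 2 → 8 → 9 → 1 = 6 s.

6 s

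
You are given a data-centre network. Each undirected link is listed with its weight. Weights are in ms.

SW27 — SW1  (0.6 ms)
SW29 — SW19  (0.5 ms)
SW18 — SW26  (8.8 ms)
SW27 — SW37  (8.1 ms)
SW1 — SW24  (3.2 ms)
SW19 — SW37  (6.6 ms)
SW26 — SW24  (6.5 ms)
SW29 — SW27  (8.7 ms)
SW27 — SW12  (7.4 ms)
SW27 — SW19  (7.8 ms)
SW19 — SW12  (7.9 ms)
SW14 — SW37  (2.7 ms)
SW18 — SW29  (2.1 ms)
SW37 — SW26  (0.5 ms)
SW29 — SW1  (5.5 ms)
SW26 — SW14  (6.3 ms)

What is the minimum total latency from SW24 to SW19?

9.2 ms

Running Dijkstra from SW24:
SW24: 0
SW1: 3.2  (via SW24)
SW27: 3.8  (via SW1)
SW26: 6.5  (via SW24)
SW37: 7  (via SW26)
SW29: 8.7  (via SW1)
SW19: 9.2  (via SW29)
Shortest route: SW24 → SW1 → SW29 → SW19 = 9.2 ms.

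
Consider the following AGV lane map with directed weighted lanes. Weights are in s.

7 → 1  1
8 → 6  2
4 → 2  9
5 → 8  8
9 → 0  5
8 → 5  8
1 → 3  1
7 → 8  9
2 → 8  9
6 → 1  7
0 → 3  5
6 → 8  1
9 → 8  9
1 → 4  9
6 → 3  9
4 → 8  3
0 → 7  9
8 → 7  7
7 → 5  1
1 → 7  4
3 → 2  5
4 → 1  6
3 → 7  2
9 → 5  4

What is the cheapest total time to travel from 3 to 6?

13 s

Running Dijkstra from 3:
3: 0
7: 2  (via 3)
1: 3  (via 7)
5: 3  (via 7)
2: 5  (via 3)
8: 11  (via 7)
4: 12  (via 1)
6: 13  (via 8)
Shortest route: 3–7–8–6 = 13 s.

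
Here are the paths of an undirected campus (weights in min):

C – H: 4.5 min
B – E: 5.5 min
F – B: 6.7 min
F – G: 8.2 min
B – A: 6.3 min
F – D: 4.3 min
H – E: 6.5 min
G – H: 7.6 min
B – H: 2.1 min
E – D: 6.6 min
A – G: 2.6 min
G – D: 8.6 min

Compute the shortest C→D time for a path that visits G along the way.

20.7 min

Best C to G: C–H–G costing 12.1
Best G to D: G–D costing 8.6
Total via G: 12.1 + 8.6 = 20.7 min.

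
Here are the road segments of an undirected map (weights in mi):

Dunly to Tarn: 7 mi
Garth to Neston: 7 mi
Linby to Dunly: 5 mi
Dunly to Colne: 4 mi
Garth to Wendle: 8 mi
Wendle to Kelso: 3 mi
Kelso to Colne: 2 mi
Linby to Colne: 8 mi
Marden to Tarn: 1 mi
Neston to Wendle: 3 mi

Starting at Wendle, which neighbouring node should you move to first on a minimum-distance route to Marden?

Kelso

Candidate routes:
Wendle → Kelso → Colne → Linby → Dunly → Tarn → Marden: 3+2+8+5+7+1 = 26
Wendle → Kelso → Colne → Dunly → Tarn → Marden: 3+2+4+7+1 = 17
The minimum is 17 mi via Wendle → Kelso → Colne → Dunly → Tarn → Marden.
So from Wendle the first move is to Kelso.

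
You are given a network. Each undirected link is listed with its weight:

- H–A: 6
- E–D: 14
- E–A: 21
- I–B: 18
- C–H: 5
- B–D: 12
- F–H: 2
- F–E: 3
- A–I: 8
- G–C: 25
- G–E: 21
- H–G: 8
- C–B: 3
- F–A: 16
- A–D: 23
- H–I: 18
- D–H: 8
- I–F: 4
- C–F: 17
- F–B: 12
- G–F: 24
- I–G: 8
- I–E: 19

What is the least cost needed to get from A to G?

14

Enumerating some paths:
A–H–F–I–G: 6+2+4+8 = 20
A–I–G: 8+8 = 16
A–H–G: 6+8 = 14
Cheapest is A–H–G at 14.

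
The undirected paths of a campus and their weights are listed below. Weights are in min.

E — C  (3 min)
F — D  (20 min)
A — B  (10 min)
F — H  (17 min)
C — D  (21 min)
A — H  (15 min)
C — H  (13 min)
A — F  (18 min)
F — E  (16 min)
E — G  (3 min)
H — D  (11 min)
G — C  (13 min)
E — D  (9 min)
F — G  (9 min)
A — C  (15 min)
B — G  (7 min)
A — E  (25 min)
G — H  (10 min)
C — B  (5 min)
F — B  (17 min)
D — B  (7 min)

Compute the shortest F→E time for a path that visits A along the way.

Best F to A: F–A costing 18
Best A to E: A–C–E costing 18
Total via A: 18 + 18 = 36 min.

36 min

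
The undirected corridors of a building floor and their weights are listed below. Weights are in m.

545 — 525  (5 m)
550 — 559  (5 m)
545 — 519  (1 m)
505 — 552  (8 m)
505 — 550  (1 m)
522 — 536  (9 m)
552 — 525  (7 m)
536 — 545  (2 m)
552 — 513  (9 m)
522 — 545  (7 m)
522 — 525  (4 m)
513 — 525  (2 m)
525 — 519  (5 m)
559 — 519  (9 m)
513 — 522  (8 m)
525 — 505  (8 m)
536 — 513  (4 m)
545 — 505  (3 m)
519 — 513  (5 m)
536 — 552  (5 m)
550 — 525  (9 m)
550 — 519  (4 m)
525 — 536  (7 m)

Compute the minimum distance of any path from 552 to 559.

14 m

Running Dijkstra from 552:
552: 0
536: 5  (via 552)
545: 7  (via 536)
525: 7  (via 552)
519: 8  (via 545)
505: 8  (via 552)
550: 9  (via 505)
513: 9  (via 552)
522: 11  (via 525)
559: 14  (via 550)
Shortest route: 552 → 505 → 550 → 559 = 14 m.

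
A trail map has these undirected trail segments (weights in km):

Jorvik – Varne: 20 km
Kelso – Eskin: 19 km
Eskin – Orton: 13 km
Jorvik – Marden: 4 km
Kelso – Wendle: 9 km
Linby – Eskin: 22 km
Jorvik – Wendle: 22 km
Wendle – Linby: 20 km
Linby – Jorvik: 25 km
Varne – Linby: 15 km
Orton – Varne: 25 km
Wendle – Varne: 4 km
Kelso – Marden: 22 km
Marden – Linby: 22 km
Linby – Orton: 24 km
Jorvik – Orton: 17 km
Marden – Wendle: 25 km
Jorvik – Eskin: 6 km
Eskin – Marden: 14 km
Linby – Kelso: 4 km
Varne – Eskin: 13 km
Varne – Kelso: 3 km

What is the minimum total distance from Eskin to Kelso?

16 km

Shortest distances from Eskin:
Eskin: 0
Jorvik: 6  (via Eskin)
Marden: 10  (via Jorvik)
Orton: 13  (via Eskin)
Varne: 13  (via Eskin)
Kelso: 16  (via Varne)
Shortest route: Eskin → Varne → Kelso = 16 km.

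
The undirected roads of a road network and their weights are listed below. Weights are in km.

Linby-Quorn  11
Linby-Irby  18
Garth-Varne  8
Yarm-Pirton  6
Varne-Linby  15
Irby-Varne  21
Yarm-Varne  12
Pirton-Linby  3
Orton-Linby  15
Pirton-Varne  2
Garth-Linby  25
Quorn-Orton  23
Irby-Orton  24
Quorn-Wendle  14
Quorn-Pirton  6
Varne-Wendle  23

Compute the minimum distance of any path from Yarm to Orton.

24 km

Settle nodes by increasing distance from Yarm:
Yarm: 0
Pirton: 6  (via Yarm)
Varne: 8  (via Pirton)
Linby: 9  (via Pirton)
Quorn: 12  (via Pirton)
Garth: 16  (via Varne)
Orton: 24  (via Linby)
Shortest route: Yarm–Pirton–Linby–Orton = 24 km.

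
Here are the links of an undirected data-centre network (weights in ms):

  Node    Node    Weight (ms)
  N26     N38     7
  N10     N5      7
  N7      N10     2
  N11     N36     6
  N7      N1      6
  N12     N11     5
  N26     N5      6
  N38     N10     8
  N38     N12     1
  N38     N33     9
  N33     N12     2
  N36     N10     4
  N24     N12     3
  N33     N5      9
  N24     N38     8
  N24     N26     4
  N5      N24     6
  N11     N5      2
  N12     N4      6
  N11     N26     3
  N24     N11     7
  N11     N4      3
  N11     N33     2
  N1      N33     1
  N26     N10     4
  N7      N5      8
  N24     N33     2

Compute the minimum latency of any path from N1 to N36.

Running Dijkstra from N1:
N1: 0
N33: 1  (via N1)
N12: 3  (via N33)
N24: 3  (via N33)
N11: 3  (via N33)
N38: 4  (via N12)
N5: 5  (via N11)
N7: 6  (via N1)
N4: 6  (via N11)
N26: 6  (via N11)
N10: 8  (via N7)
N36: 9  (via N11)
Shortest route: N1–N33–N11–N36 = 9 ms.

9 ms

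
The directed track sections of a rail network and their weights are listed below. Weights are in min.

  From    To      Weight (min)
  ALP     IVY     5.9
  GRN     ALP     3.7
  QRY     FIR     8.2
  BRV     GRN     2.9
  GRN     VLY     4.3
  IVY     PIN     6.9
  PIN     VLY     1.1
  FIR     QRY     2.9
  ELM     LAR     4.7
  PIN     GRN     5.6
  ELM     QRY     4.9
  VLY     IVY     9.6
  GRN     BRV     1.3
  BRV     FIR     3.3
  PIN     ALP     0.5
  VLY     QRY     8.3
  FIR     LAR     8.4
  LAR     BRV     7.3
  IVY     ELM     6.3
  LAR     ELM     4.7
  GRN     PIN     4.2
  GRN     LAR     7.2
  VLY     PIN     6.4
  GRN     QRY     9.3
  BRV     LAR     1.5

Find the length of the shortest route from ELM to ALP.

Candidate routes:
ELM → LAR → BRV → GRN → ALP: 4.7+7.3+2.9+3.7 = 18.6
ELM → LAR → BRV → GRN → PIN → ALP: 4.7+7.3+2.9+4.2+0.5 = 19.6
ELM → LAR → BRV → GRN → VLY → PIN → ALP: 4.7+7.3+2.9+4.3+6.4+0.5 = 26.1
Cheapest is ELM → LAR → BRV → GRN → ALP at 18.6 min.

18.6 min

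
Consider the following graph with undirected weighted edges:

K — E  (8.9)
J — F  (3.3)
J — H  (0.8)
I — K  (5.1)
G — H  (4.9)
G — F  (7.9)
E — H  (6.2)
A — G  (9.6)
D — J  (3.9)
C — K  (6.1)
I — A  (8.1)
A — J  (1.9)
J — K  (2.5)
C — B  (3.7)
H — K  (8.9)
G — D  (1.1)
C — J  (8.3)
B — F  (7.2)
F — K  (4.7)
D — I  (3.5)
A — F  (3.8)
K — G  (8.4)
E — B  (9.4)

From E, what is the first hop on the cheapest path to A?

Enumerating some paths:
E–H–J–A: 6.2+0.8+1.9 = 8.9
E–K–J–A: 8.9+2.5+1.9 = 13.3
E–H–J–F–A: 6.2+0.8+3.3+3.8 = 14.1
Cheapest is E–H–J–A at 8.9.
So from E the first move is to H.

H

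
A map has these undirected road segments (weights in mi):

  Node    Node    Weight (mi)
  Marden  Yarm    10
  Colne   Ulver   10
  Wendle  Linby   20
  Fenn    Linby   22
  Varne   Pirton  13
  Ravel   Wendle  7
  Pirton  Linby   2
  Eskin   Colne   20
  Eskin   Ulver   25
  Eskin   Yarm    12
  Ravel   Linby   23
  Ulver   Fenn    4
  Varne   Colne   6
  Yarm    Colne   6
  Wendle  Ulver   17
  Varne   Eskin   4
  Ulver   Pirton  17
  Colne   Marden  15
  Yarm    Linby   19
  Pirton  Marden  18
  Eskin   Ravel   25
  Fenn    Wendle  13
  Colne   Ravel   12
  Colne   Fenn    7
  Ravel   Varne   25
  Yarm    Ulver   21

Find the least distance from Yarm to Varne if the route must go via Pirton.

34 mi

Best Yarm to Pirton: Yarm → Linby → Pirton costing 21
Best Pirton to Varne: Pirton → Varne costing 13
Total via Pirton: 21 + 13 = 34 mi.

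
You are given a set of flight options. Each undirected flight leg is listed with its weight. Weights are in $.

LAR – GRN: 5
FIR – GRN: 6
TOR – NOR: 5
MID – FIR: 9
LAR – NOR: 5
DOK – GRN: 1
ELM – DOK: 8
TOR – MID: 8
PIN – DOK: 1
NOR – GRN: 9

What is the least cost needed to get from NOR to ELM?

$18

Running Dijkstra from NOR:
NOR: 0
LAR: 5  (via NOR)
TOR: 5  (via NOR)
GRN: 9  (via NOR)
DOK: 10  (via GRN)
PIN: 11  (via DOK)
MID: 13  (via TOR)
FIR: 15  (via GRN)
ELM: 18  (via DOK)
Shortest route: NOR–GRN–DOK–ELM = $18.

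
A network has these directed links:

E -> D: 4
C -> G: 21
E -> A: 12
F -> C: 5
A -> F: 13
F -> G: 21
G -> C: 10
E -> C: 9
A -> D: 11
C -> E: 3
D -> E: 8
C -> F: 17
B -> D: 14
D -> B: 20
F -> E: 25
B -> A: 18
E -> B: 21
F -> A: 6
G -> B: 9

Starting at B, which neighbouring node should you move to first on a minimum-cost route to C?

Enumerating some paths:
B - A - F - C: 18+13+5 = 36
B - A - D - E - C: 18+11+8+9 = 46
B - D - E - A - F - C: 14+8+12+13+5 = 52
B - D - E - C: 14+8+9 = 31
Cheapest is B - D - E - C at 31.
So from B the first move is to D.

D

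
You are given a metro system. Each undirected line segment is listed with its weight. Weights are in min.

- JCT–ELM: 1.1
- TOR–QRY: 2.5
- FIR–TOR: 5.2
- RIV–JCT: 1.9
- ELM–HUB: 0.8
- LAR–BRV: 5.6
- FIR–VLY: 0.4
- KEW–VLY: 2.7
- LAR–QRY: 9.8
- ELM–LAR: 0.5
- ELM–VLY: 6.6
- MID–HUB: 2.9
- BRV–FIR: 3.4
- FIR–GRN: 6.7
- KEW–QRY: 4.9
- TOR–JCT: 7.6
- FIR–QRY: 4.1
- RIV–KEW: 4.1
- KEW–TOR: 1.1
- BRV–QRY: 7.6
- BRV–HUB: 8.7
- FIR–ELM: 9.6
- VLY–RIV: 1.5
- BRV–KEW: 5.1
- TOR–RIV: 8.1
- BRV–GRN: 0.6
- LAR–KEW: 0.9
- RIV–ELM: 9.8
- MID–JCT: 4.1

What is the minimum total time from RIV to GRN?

5.9 min

Running Dijkstra from RIV:
RIV: 0
VLY: 1.5  (via RIV)
FIR: 1.9  (via VLY)
JCT: 1.9  (via RIV)
ELM: 3  (via JCT)
LAR: 3.5  (via ELM)
HUB: 3.8  (via ELM)
KEW: 4.1  (via RIV)
TOR: 5.2  (via KEW)
BRV: 5.3  (via FIR)
GRN: 5.9  (via BRV)
Shortest route: RIV → VLY → FIR → BRV → GRN = 5.9 min.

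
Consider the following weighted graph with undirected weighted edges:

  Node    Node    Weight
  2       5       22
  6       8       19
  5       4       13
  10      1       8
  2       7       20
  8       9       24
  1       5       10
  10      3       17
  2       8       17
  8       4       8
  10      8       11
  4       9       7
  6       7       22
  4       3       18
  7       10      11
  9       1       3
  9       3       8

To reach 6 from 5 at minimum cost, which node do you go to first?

Candidate routes:
5 → 1 → 9 → 4 → 8 → 6: 10+3+7+8+19 = 47
5 → 4 → 8 → 6: 13+8+19 = 40
5 → 1 → 10 → 8 → 6: 10+8+11+19 = 48
Cheapest is 5 → 4 → 8 → 6 at 40.
So from 5 the first move is to 4.

4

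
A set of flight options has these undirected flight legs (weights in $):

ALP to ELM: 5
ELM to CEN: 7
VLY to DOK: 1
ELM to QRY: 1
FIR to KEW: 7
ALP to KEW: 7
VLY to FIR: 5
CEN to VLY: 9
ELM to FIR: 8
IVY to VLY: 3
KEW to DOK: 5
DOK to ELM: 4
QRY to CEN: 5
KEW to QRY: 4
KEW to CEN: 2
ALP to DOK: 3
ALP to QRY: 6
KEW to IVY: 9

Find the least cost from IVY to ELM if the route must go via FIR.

Shortest IVY→FIR: IVY → VLY → FIR = 8
Shortest FIR→ELM: FIR → ELM = 8
Total via FIR: 8 + 8 = $16.

$16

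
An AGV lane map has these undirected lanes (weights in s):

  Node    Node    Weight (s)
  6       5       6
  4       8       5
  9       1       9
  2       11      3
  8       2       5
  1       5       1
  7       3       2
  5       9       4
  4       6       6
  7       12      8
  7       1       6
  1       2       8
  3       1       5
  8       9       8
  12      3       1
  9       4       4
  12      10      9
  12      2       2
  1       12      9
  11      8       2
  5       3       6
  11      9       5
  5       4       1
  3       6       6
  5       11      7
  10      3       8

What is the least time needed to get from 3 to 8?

Enumerating some paths:
3–1–5–4–8: 5+1+1+5 = 12
3–12–2–8: 1+2+5 = 8
3–5–4–8: 6+1+5 = 12
The minimum is 8 s via 3–12–2–8.

8 s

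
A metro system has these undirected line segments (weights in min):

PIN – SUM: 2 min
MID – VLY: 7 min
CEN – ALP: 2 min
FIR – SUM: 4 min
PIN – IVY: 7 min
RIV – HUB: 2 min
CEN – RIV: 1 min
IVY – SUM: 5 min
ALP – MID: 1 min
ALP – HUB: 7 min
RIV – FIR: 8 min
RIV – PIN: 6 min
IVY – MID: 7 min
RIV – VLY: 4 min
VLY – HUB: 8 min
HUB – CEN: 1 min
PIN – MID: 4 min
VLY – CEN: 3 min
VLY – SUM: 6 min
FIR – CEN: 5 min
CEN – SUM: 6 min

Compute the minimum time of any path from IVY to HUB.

Shortest distances from IVY:
IVY: 0
SUM: 5  (via IVY)
MID: 7  (via IVY)
PIN: 7  (via IVY)
ALP: 8  (via MID)
FIR: 9  (via SUM)
CEN: 10  (via ALP)
RIV: 11  (via CEN)
HUB: 11  (via CEN)
Shortest route: IVY → MID → ALP → CEN → HUB = 11 min.

11 min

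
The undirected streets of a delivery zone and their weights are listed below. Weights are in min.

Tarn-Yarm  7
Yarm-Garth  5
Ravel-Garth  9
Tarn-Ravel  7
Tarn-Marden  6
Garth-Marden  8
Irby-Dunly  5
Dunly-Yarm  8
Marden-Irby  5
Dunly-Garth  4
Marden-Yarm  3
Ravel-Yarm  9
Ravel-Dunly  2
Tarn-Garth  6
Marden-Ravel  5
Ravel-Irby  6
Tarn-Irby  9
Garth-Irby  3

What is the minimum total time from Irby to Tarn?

9 min

Settle nodes by increasing distance from Irby:
Irby: 0
Garth: 3  (via Irby)
Marden: 5  (via Irby)
Dunly: 5  (via Irby)
Ravel: 6  (via Irby)
Yarm: 8  (via Garth)
Tarn: 9  (via Irby)
Shortest route: Irby → Tarn = 9 min.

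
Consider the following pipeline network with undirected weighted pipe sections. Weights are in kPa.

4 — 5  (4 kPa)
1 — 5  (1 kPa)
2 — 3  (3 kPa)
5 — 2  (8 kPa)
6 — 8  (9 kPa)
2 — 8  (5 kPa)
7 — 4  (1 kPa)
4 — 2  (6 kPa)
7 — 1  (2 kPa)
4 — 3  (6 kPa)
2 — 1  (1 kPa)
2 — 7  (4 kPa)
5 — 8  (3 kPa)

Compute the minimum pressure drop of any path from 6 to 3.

Settle nodes by increasing distance from 6:
6: 0
8: 9  (via 6)
5: 12  (via 8)
1: 13  (via 5)
2: 14  (via 8)
7: 15  (via 1)
4: 16  (via 5)
3: 17  (via 2)
Shortest route: 6–8–2–3 = 17 kPa.

17 kPa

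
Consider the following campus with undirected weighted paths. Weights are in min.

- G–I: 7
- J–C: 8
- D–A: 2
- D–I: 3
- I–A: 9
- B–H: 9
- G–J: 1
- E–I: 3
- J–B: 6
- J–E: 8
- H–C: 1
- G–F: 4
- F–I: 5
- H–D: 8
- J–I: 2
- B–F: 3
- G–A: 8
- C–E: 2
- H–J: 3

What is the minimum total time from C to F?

Compare a few routes:
C–E–I–F: 2+3+5 = 10
C–H–J–I–F: 1+3+2+5 = 11
C–E–I–J–G–F: 2+3+2+1+4 = 12
C–H–J–G–F: 1+3+1+4 = 9
The minimum is 9 min via C–H–J–G–F.

9 min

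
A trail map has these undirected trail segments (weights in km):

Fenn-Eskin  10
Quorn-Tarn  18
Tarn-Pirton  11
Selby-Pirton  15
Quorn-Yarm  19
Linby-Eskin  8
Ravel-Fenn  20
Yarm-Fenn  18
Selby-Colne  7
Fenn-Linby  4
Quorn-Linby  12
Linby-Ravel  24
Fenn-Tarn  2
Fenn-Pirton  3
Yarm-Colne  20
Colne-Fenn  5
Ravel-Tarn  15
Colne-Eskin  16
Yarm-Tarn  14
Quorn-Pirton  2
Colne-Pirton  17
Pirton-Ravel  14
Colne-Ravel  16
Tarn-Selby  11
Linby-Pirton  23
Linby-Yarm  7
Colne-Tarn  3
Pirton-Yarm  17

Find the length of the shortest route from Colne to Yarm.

Running Dijkstra from Colne:
Colne: 0
Tarn: 3  (via Colne)
Fenn: 5  (via Colne)
Selby: 7  (via Colne)
Pirton: 8  (via Fenn)
Linby: 9  (via Fenn)
Quorn: 10  (via Pirton)
Eskin: 15  (via Fenn)
Ravel: 16  (via Colne)
Yarm: 16  (via Linby)
Shortest route: Colne → Fenn → Linby → Yarm = 16 km.

16 km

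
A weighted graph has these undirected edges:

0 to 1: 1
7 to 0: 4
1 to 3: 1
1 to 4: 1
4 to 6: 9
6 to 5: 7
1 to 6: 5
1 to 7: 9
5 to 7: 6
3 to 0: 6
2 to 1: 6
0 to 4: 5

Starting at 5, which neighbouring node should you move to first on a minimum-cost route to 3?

Compare a few routes:
5 - 7 - 0 - 1 - 3: 6+4+1+1 = 12
5 - 6 - 1 - 3: 7+5+1 = 13
5 - 7 - 0 - 3: 6+4+6 = 16
The minimum is 12 via 5 - 7 - 0 - 1 - 3.
So from 5 the first move is to 7.

7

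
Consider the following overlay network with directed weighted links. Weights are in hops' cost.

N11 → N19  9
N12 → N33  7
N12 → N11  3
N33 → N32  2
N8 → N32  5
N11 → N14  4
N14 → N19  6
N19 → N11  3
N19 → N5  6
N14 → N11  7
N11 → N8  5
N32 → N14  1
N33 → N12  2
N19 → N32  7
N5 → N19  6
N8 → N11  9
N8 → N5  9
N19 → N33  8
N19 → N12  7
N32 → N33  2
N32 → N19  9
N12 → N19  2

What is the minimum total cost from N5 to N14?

Shortest distances from N5:
N5: 0
N19: 6  (via N5)
N11: 9  (via N19)
N14: 13  (via N11)
Shortest route: N5 → N19 → N11 → N14 = 13 hops' cost.

13 hops' cost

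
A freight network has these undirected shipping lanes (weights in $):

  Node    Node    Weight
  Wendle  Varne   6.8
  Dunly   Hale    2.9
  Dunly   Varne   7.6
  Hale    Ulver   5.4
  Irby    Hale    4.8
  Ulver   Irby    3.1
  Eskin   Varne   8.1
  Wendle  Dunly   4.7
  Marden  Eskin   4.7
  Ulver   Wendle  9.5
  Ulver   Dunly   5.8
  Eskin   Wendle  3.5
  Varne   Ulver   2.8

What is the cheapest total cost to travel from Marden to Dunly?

Enumerating some paths:
Marden–Eskin–Varne–Ulver–Dunly: 4.7+8.1+2.8+5.8 = 21.4
Marden–Eskin–Wendle–Dunly: 4.7+3.5+4.7 = 12.9
Marden–Eskin–Varne–Dunly: 4.7+8.1+7.6 = 20.4
Cheapest is Marden–Eskin–Wendle–Dunly at $12.9.

$12.9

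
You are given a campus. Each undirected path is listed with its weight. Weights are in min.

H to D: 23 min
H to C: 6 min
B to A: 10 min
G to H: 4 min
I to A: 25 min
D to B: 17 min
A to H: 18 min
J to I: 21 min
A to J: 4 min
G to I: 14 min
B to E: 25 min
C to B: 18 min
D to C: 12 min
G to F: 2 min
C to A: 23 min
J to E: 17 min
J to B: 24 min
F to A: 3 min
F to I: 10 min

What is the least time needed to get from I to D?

Settle nodes by increasing distance from I:
I: 0
F: 10  (via I)
G: 12  (via F)
A: 13  (via F)
H: 16  (via G)
J: 17  (via A)
C: 22  (via H)
B: 23  (via A)
D: 34  (via C)
Shortest route: I–F–G–H–C–D = 34 min.

34 min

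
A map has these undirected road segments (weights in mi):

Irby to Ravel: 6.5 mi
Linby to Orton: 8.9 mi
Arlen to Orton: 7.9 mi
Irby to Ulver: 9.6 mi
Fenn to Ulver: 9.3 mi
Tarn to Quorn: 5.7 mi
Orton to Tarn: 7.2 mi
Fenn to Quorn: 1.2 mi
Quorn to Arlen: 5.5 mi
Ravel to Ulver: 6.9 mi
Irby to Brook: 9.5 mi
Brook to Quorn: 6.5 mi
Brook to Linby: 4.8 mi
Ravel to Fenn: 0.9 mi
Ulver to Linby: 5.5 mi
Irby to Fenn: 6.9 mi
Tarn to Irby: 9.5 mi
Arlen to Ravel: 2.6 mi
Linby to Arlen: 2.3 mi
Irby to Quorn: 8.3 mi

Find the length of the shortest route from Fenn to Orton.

11.4 mi

Settle nodes by increasing distance from Fenn:
Fenn: 0
Ravel: 0.9  (via Fenn)
Quorn: 1.2  (via Fenn)
Arlen: 3.5  (via Ravel)
Linby: 5.8  (via Arlen)
Irby: 6.9  (via Fenn)
Tarn: 6.9  (via Quorn)
Brook: 7.7  (via Quorn)
Ulver: 7.8  (via Ravel)
Orton: 11.4  (via Arlen)
Shortest route: Fenn → Ravel → Arlen → Orton = 11.4 mi.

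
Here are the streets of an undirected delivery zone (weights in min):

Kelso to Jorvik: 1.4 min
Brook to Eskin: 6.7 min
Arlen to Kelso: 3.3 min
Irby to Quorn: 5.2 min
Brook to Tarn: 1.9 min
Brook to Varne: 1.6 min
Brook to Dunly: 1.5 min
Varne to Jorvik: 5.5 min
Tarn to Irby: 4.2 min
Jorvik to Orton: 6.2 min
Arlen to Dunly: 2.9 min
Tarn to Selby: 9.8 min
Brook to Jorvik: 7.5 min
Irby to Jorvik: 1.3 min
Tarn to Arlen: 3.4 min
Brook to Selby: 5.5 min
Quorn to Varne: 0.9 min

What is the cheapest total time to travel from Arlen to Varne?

Settle nodes by increasing distance from Arlen:
Arlen: 0
Dunly: 2.9  (via Arlen)
Kelso: 3.3  (via Arlen)
Tarn: 3.4  (via Arlen)
Brook: 4.4  (via Dunly)
Jorvik: 4.7  (via Kelso)
Varne: 6  (via Brook)
Shortest route: Arlen–Dunly–Brook–Varne = 6 min.

6 min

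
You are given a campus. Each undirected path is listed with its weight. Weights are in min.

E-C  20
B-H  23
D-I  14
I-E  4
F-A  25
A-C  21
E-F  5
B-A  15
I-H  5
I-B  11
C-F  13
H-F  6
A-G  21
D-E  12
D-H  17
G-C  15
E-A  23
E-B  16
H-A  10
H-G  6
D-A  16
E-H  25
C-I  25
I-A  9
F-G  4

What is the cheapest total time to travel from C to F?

Running Dijkstra from C:
C: 0
F: 13  (via C)
Shortest route: C–F = 13 min.

13 min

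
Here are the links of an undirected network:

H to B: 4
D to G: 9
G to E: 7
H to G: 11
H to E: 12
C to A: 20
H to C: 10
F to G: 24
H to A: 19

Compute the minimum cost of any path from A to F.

Enumerating some paths:
A–H–E–G–F: 19+12+7+24 = 62
A–C–H–G–F: 20+10+11+24 = 65
A–H–G–F: 19+11+24 = 54
Cheapest is A–H–G–F at 54.

54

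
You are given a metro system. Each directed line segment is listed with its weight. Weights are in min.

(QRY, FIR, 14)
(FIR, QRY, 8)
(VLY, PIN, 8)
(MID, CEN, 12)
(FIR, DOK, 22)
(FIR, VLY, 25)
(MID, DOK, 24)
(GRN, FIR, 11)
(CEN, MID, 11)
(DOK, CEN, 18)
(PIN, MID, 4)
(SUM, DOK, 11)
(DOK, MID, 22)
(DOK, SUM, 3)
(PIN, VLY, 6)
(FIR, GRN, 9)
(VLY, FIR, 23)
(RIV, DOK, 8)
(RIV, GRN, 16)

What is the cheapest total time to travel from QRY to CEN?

Compare a few routes:
QRY → FIR → DOK → CEN: 14+22+18 = 54
QRY → FIR → VLY → PIN → MID → DOK → CEN: 14+25+8+4+24+18 = 93
QRY → FIR → DOK → MID → CEN: 14+22+22+12 = 70
QRY → FIR → VLY → PIN → MID → CEN: 14+25+8+4+12 = 63
The minimum is 54 min via QRY → FIR → DOK → CEN.

54 min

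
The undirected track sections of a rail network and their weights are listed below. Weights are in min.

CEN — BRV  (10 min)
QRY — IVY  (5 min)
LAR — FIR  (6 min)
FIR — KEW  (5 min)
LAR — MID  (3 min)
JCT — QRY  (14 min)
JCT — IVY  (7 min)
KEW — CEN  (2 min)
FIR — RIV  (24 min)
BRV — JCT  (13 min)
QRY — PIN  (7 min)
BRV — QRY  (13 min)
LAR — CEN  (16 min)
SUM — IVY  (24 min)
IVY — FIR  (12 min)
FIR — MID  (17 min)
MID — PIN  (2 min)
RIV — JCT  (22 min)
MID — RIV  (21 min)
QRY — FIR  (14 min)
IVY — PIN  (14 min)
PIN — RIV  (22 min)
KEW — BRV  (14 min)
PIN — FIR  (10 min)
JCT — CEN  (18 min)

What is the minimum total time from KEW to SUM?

41 min

Running Dijkstra from KEW:
KEW: 0
CEN: 2  (via KEW)
FIR: 5  (via KEW)
LAR: 11  (via FIR)
BRV: 12  (via CEN)
MID: 14  (via LAR)
PIN: 15  (via FIR)
IVY: 17  (via FIR)
QRY: 19  (via FIR)
JCT: 20  (via CEN)
RIV: 29  (via FIR)
SUM: 41  (via IVY)
Shortest route: KEW → FIR → IVY → SUM = 41 min.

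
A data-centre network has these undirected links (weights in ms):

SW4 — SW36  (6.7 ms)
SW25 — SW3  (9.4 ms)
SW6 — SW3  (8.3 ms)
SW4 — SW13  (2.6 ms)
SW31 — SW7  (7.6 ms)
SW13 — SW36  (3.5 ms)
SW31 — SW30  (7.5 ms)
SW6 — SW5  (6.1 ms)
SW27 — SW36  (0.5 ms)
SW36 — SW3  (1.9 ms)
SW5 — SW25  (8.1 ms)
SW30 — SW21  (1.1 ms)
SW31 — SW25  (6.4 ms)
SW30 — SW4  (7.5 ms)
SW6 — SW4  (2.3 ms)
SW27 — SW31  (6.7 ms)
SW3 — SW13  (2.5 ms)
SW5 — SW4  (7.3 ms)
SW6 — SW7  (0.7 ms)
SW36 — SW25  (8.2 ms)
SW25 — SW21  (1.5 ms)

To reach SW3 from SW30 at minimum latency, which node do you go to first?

Candidate routes:
SW30 → SW21 → SW25 → SW3: 1.1+1.5+9.4 = 12
SW30 → SW4 → SW13 → SW3: 7.5+2.6+2.5 = 12.6
SW30 → SW21 → SW25 → SW36 → SW3: 1.1+1.5+8.2+1.9 = 12.7
The minimum is 12 ms via SW30 → SW21 → SW25 → SW3.
So from SW30 the first move is to SW21.

SW21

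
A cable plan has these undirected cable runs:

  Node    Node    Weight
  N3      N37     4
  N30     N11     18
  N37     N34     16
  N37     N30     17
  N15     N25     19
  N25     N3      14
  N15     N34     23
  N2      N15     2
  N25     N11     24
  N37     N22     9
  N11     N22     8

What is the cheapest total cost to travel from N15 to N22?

Candidate routes:
N15 → N34 → N37 → N22: 23+16+9 = 48
N15 → N25 → N3 → N37 → N22: 19+14+4+9 = 46
Cheapest is N15 → N25 → N3 → N37 → N22 at 46.

46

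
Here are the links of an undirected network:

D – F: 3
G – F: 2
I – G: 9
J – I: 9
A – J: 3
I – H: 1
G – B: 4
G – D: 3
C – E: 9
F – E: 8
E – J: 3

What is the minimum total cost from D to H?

13

Running Dijkstra from D:
D: 0
F: 3  (via D)
G: 3  (via D)
B: 7  (via G)
E: 11  (via F)
I: 12  (via G)
H: 13  (via I)
Shortest route: D → G → I → H = 13.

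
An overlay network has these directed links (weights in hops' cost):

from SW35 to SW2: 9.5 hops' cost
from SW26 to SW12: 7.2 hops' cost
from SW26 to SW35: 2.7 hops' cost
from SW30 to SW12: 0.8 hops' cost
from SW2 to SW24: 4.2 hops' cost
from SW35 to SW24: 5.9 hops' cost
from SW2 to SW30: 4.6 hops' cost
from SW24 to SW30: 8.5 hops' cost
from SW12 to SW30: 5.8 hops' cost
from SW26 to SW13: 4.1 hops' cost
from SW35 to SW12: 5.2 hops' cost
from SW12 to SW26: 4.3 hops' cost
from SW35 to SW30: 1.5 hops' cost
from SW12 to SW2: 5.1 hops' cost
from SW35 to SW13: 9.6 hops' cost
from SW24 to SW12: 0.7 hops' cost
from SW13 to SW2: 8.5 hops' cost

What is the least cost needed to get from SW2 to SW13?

13.3 hops' cost

Compare a few routes:
SW2–SW24–SW12–SW26–SW13: 4.2+0.7+4.3+4.1 = 13.3
SW2–SW30–SW12–SW26–SW13: 4.6+0.8+4.3+4.1 = 13.8
Cheapest is SW2–SW24–SW12–SW26–SW13 at 13.3 hops' cost.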